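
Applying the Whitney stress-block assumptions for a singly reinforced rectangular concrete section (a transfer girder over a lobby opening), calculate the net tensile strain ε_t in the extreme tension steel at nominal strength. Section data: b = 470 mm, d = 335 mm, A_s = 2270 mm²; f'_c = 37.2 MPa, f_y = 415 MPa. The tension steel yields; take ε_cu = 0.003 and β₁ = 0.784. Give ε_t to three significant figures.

a = A_s f_y/(0.85 f'_c b) = 63.39 mm.
β₁ = 0.784, so c = a/β₁ = 63.39/0.784 = 80.85 mm.
From the linear strain diagram with ε_cu = 0.003: ε_t = 0.003 (d − c)/c = 0.003 × (335 − 80.85)/80.85 = 0.00943.
Since ε_t ≥ 0.005, the section is tension-controlled.

ε_t ≈ 0.00943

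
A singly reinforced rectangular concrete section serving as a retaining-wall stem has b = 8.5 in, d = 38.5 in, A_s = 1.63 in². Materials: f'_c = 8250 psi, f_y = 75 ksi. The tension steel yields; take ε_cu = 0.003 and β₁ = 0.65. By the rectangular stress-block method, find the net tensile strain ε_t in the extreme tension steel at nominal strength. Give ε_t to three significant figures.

ε_t ≈ 0.0336

a = A_s f_y/(0.85 f'_c b) = 2.051 in.
β₁ = 0.65, so c = a/β₁ = 2.051/0.65 = 3.155 in.
From the linear strain diagram with ε_cu = 0.003: ε_t = 0.003 (d − c)/c = 0.003 × (38.5 − 3.155)/3.155 = 0.0336.
Since ε_t ≥ 0.005, the section is tension-controlled.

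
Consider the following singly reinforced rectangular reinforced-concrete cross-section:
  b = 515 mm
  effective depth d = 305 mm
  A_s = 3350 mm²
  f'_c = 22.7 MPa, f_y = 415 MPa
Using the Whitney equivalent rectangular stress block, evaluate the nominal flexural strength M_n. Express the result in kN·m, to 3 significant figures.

M_n ≈ 327 kN·m

T = A_s f_y = 3350 × 415 = 1390250 N = 1390.25 kN.
From C = T: a = T/(0.85 f'_c b) = 1390250/(0.85 × 22.7 × 515) = 139.91 mm.
M_n = T(d − a/2) = 1390.25 kN × (305 − 69.955) mm = 326.77 kN·m.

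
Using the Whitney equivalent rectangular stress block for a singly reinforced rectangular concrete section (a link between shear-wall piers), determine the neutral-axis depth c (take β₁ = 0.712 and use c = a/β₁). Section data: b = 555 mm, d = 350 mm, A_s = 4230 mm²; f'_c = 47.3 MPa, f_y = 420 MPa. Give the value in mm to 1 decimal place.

c ≈ 111.8 mm

T = A_s f_y = 4230 × 420 = 1776600 N = 1776.6 kN.
Setting C = 0.85 f'_c a b equal to T: a = 1776600/(0.85 × 47.3 × 555) = 79.619 mm.
With β₁ = 0.712, c = a/β₁ = 79.619/0.712 = 111.8 mm.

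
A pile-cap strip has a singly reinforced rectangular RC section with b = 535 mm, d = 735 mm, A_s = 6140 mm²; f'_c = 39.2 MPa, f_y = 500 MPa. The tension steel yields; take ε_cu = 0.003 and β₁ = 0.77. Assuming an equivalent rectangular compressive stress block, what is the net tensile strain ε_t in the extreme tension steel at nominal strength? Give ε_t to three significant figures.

a = A_s f_y/(0.85 f'_c b) = 172.22 mm.
β₁ = 0.77, so c = a/β₁ = 172.22/0.77 = 223.66 mm.
From the linear strain diagram with ε_cu = 0.003: ε_t = 0.003 (d − c)/c = 0.003 × (735 − 223.66)/223.66 = 0.00686.
Since ε_t ≥ 0.005, the section is tension-controlled.

ε_t ≈ 0.00686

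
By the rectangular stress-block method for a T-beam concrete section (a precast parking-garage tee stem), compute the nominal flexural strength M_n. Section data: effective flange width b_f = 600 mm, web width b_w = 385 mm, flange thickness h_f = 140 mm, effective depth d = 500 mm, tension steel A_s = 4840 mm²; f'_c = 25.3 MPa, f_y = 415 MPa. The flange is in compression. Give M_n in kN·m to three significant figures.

M_n ≈ 847 kN·m

Tension: T = A_s f_y = 4840 × 415 = 2008600 N.
Try a within the flange: a = T/(0.85 f'_c b_f) = 2008600/(0.85 × 25.3 × 600) = 155.67 mm.
a = 155.67 > h_f = 140 mm: the block extends into the web. Split into flange-overhang and web parts.
C_f = 0.85 f'_c (b_f − b_w) h_f = 0.85 × 25.3 × (600 − 385) × 140 = 647301 N.
Remaining web compression depth: a_w = (T − C_f)/(0.85 f'_c b_w) = (2008600 − 647301)/(0.85 × 25.3 × 385) = 164.42 mm.
M_n = C_f(d − h_f/2) + (T − C_f)(d − a_w/2) = 647301 × (500 − 70) + 1361299 × (500 − 82.21) = 278.34 + 568.74 = 847.08 × 10⁶ N·mm.
M_n = 847.08 kN·m.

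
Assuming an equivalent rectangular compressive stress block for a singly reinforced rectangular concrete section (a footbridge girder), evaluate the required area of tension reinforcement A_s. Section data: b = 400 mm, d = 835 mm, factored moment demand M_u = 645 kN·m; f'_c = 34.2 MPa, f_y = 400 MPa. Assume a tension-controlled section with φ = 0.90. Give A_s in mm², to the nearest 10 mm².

A_s ≈ 2250 mm²

M_n = M_u/φ = 645/0.90 = 716.667 kN·m.
With M_n = 0.85 f'_c a b (d − a/2), solve the quadratic for a:
a = d − √(d² − 2M_n/(0.85 f'_c b)) = 835 − √(835² − 2 × 716.667×10⁶/(0.85 × 34.2 × 400)) = 77.40 mm.
A_s = 0.85 f'_c a b / f_y = 0.85 × 34.2 × 77.40 × 400 / 400 = 2250.0 mm².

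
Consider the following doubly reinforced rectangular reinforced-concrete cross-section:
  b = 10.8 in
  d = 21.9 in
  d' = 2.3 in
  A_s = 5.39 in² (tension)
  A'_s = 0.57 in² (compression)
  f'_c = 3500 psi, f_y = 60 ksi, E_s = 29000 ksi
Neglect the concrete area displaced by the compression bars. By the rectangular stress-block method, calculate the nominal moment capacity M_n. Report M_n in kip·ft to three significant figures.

M_n ≈ 475 kip·ft

Assume both steels yield.
a = (A_s − A'_s) f_y/(0.85 f'_c b) = (5.39 − 0.57) × 60/(0.85 × 3.5 × 10.8) = 9.001 in.
c = a/β₁ = 9.001/0.85 = 10.589 in; ε'_s = 0.003(c − d')/c = 0.0023 ≥ ε_y = 0.0021, so the compression steel yields.
M_n = (A_s − A'_s) f_y (d − a/2) + A'_s f_y (d − d') = 289.2 × (21.9 − 4.5005) + 34.2 × (21.9 − 2.3) = 5031.9 + 670.3 = 5702.2 kip·in = 5702.2/12 = 475.18 kip·ft.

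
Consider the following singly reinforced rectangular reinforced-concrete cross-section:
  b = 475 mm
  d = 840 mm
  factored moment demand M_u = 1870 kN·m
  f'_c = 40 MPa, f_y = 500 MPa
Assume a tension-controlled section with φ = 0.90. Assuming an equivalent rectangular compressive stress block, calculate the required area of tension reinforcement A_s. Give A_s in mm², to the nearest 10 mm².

M_n = M_u/φ = 1870/0.90 = 2077.78 kN·m.
With M_n = 0.85 f'_c a b (d − a/2), solve the quadratic for a:
a = d − √(d² − 2M_n/(0.85 f'_c b)) = 840 − √(840² − 2 × 2077.78×10⁶/(0.85 × 40 × 475)) = 170.46 mm.
A_s = 0.85 f'_c a b / f_y = 0.85 × 40 × 170.46 × 475 / 500 = 5505.9 mm².

A_s ≈ 5510 mm²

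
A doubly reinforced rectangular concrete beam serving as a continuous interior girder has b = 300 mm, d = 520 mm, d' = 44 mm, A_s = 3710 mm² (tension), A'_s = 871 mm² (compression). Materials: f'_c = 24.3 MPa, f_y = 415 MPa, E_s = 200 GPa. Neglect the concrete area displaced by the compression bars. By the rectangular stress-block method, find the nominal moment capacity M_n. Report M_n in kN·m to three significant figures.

Assume both tension and compression steel yield.
Net tension couple steel: A_s − A'_s = 2839 mm².
a = (A_s − A'_s) f_y / (0.85 f'_c b) = 1178185/(0.85 × 24.3 × 300) = 190.14 mm.
c = a/β₁ = 190.14/0.85 = 223.69 mm; ε'_s = 0.003(c − d')/c = 0.0024 ≥ f_y/E_s = 0.0021, so compression steel does yield.
M_n = (A_s − A'_s) f_y (d − a/2) + A'_s f_y (d − d') = [1178185 × (520 − 95.07) + 361465 × (520 − 44)] × 10⁻⁶ = 500.65 + 172.06 = 672.71 kN·m.

M_n ≈ 673 kN·m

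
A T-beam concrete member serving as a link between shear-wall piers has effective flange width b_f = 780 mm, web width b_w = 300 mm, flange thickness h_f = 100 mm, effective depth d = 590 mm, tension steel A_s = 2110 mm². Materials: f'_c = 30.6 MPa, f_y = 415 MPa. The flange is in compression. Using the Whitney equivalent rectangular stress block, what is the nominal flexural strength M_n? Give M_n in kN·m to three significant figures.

Tension: T = A_s f_y = 2110 × 415 = 875650 N.
Try a within the flange: a = T/(0.85 f'_c b_f) = 875650/(0.85 × 30.6 × 780) = 43.16 mm.
Since a = 43.16 ≤ h_f = 100 mm, the stress block lies entirely in the flange; analyse as a rectangular beam of width b_f.
M_n = T(d − a/2) = 875650 × (590 − 21.58) = 497.74 × 10⁶ N·mm.
M_n = 497.74 kN·m.

M_n ≈ 498 kN·m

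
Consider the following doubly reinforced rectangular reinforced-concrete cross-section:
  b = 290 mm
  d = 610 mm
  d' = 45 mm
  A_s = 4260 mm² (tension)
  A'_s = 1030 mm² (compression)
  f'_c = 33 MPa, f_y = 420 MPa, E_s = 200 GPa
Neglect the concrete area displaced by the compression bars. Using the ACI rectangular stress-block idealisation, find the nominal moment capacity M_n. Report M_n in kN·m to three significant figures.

Assume both tension and compression steel yield.
Net tension couple steel: A_s − A'_s = 3230 mm².
a = (A_s − A'_s) f_y / (0.85 f'_c b) = 1356600/(0.85 × 33 × 290) = 166.77 mm.
c = a/β₁ = 166.77/0.814 = 204.88 mm; ε'_s = 0.003(c − d')/c = 0.0023 ≥ f_y/E_s = 0.0021, so compression steel does yield.
M_n = (A_s − A'_s) f_y (d − a/2) + A'_s f_y (d − d') = [1356600 × (610 − 83.385) + 432600 × (610 − 45)] × 10⁻⁶ = 714.41 + 244.42 = 958.83 kN·m.

M_n ≈ 959 kN·m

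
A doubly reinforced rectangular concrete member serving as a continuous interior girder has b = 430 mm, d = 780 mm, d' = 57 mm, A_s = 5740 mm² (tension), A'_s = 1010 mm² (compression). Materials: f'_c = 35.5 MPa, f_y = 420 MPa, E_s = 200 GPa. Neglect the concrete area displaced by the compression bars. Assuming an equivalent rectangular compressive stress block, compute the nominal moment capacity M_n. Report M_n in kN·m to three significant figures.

Assume both tension and compression steel yield.
Net tension couple steel: A_s − A'_s = 4730 mm².
a = (A_s − A'_s) f_y / (0.85 f'_c b) = 1986600/(0.85 × 35.5 × 430) = 153.11 mm.
c = a/β₁ = 153.11/0.796 = 192.35 mm; ε'_s = 0.003(c − d')/c = 0.0021 ≥ f_y/E_s = 0.0021, so compression steel does yield.
M_n = (A_s − A'_s) f_y (d − a/2) + A'_s f_y (d − d') = [1986600 × (780 − 76.555) + 424200 × (780 − 57)] × 10⁻⁶ = 1397.46 + 306.70 = 1704.16 kN·m.

M_n ≈ 1700 kN·m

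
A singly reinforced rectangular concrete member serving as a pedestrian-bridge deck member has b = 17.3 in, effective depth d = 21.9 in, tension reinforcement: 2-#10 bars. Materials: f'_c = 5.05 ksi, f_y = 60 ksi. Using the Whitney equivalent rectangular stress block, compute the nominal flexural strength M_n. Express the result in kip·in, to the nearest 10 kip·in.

A_s = 2 × 1.27 = 2.54 in².
T = A_s f_y = 2.54 × 60 = 152.4 kips.
a = T/(0.85 f'_c b) = 152.4/(0.85 × 5.05 × 17.3) = 2.052 in.
M_n = T(d − a/2) = 152.4 × (21.9 − 1.026) = 3181.2 kip·in.

M_n ≈ 3180 kip·in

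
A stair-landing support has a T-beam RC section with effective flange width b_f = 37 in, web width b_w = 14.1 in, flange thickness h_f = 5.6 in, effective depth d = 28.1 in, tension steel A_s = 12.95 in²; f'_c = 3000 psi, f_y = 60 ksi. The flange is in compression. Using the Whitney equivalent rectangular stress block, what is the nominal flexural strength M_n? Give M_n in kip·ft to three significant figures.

M_n ≈ 1510 kip·ft

Tension: T = A_s f_y = 12.95 × 60 = 777 kips.
Try a within the flange: a = T/(0.85 f'_c b_f) = 777/(0.85 × 3 × 37) = 8.235 in.
a = 8.235 > h_f = 5.6 in: the block extends into the web. Split into flange-overhang and web parts.
C_f = 0.85 f'_c (b_f − b_w) h_f = 0.85 × 3 × (37 − 14.1) × 5.6 = 327.0 kips.
Remaining web compression depth: a_w = (T − C_f)/(0.85 f'_c b_w) = (777 − 327.0)/(0.85 × 3 × 14.1) = 12.516 in.
M_n = C_f(d − h_f/2) + (T − C_f)(d − a_w/2) = 327.0 × (28.1 − 2.8) + 450 × (28.1 − 6.258) = 8273.1 + 9828.9 = 18102.0 kip·in.
M_n = 18102.0/12 = 1508.50 kip·ft.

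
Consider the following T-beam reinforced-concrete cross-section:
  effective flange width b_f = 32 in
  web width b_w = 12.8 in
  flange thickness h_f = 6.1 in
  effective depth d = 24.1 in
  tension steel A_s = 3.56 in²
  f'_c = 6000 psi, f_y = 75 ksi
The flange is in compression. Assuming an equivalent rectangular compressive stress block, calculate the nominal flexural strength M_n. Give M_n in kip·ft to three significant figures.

M_n ≈ 518 kip·ft

Tension: T = A_s f_y = 3.56 × 75 = 267 kips.
Try a within the flange: a = T/(0.85 f'_c b_f) = 267/(0.85 × 6 × 32) = 1.636 in.
Since a = 1.636 ≤ h_f = 6.1 in, the stress block lies entirely in the flange; analyse as a rectangular beam of width b_f.
M_n = T(d − a/2) = 267 × (24.1 − 0.818) = 6216.3 kip·in.
M_n = 6216.3/12 = 518.03 kip·ft.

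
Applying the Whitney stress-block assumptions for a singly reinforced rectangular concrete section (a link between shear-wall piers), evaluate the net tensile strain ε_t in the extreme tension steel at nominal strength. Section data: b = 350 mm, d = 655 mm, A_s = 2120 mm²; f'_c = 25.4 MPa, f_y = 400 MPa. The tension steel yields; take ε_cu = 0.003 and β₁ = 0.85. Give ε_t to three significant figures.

ε_t ≈ 0.0119

a = A_s f_y/(0.85 f'_c b) = 112.22 mm.
β₁ = 0.85, so c = a/β₁ = 112.22/0.85 = 132.02 mm.
From the linear strain diagram with ε_cu = 0.003: ε_t = 0.003 (d − c)/c = 0.003 × (655 − 132.02)/132.02 = 0.0119.
Since ε_t ≥ 0.005, the section is tension-controlled.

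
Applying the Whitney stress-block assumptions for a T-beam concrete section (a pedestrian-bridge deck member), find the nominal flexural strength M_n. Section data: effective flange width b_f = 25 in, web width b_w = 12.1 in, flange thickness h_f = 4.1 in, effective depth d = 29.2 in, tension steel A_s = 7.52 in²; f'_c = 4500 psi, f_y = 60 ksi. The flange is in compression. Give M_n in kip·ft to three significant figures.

M_n ≈ 1010 kip·ft

Tension: T = A_s f_y = 7.52 × 60 = 451.2 kips.
Try a within the flange: a = T/(0.85 f'_c b_f) = 451.2/(0.85 × 4.5 × 25) = 4.718 in.
a = 4.718 > h_f = 4.1 in: the block extends into the web. Split into flange-overhang and web parts.
C_f = 0.85 f'_c (b_f − b_w) h_f = 0.85 × 4.5 × (25 − 12.1) × 4.1 = 202.3 kips.
Remaining web compression depth: a_w = (T − C_f)/(0.85 f'_c b_w) = (451.2 − 202.3)/(0.85 × 4.5 × 12.1) = 5.378 in.
M_n = C_f(d − h_f/2) + (T − C_f)(d − a_w/2) = 202.3 × (29.2 − 2.05) + 248.9 × (29.2 − 2.689) = 5492.4 + 6598.6 = 12091.0 kip·in.
M_n = 12091.0/12 = 1007.58 kip·ft.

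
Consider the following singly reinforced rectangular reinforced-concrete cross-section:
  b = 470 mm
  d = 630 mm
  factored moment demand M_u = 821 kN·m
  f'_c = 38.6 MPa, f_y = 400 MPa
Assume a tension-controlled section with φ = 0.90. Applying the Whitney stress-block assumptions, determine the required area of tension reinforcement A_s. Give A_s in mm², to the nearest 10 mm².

A_s ≈ 3940 mm²

M_n = M_u/φ = 821/0.90 = 912.222 kN·m.
With M_n = 0.85 f'_c a b (d − a/2), solve the quadratic for a:
a = d − √(d² − 2M_n/(0.85 f'_c b)) = 630 − √(630² − 2 × 912.222×10⁶/(0.85 × 38.6 × 470)) = 102.19 mm.
A_s = 0.85 f'_c a b / f_y = 0.85 × 38.6 × 102.19 × 470 / 400 = 3939.6 mm².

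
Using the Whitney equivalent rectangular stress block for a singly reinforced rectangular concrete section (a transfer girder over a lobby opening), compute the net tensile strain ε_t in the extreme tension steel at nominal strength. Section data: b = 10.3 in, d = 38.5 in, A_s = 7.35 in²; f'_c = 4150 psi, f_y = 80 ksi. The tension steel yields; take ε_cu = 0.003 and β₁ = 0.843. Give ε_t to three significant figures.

ε_t ≈ 0.00302

a = A_s f_y/(0.85 f'_c b) = 16.184 in.
β₁ = 0.843, so c = a/β₁ = 16.184/0.843 = 19.198 in.
From the linear strain diagram with ε_cu = 0.003: ε_t = 0.003 (d − c)/c = 0.003 × (38.5 − 19.198)/19.198 = 0.00302.
ε_t < 0.004 — the section is over-reinforced for flexure under ACI limits.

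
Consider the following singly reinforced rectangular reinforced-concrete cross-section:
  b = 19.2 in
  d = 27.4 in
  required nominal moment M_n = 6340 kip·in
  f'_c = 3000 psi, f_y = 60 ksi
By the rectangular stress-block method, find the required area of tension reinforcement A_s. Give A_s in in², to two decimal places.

A_s ≈ 4.26 in²

From M_n = 0.85 f'_c a b (d − a/2):
a = d − √(d² − 2M_n/(0.85 f'_c b)) = 27.4 − √(27.4² − 2 × 6340/(0.85 × 3 × 19.2)) = 5.224 in.
A_s = 0.85 f'_c a b / f_y = 0.85 × 3 × 5.224 × 19.2 / 60 = 4.263 in².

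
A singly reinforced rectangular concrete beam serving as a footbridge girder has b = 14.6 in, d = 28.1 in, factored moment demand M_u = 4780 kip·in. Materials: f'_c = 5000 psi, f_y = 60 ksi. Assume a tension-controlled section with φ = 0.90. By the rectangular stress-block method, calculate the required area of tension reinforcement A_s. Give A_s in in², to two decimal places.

A_s ≈ 3.34 in²

M_n = M_u/φ = 4780/0.90 = 5311.11 kip·in.
From M_n = 0.85 f'_c a b (d − a/2):
a = d − √(d² − 2M_n/(0.85 f'_c b)) = 28.1 − √(28.1² − 2 × 5311.11/(0.85 × 5 × 14.6)) = 3.232 in.
A_s = 0.85 f'_c a b / f_y = 0.85 × 5 × 3.232 × 14.6 / 60 = 3.342 in².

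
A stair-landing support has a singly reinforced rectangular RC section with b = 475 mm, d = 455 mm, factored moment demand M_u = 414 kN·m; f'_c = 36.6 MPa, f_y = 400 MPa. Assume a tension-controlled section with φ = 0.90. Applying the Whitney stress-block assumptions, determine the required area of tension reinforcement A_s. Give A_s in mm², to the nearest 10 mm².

M_n = M_u/φ = 414/0.90 = 460 kN·m.
With M_n = 0.85 f'_c a b (d − a/2), solve the quadratic for a:
a = d − √(d² − 2M_n/(0.85 f'_c b)) = 455 − √(455² − 2 × 460×10⁶/(0.85 × 36.6 × 475)) = 74.52 mm.
A_s = 0.85 f'_c a b / f_y = 0.85 × 36.6 × 74.52 × 475 / 400 = 2753.0 mm².

A_s ≈ 2750 mm²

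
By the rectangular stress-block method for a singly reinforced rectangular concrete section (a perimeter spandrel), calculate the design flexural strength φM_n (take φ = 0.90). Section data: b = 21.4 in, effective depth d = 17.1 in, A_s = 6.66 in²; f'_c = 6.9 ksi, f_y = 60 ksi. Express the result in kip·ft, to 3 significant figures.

T = A_s f_y = 6.66 × 60 = 399.6 kips.
a = T/(0.85 f'_c b) = 399.6/(0.85 × 6.9 × 21.4) = 3.184 in.
M_n = T(d − a/2) = 399.6 × (17.1 − 1.592) = 6197.0 kip·in = 6197.0/12 = 516.42 kip·ft.
φM_n = 0.90 × 516.42 = 464.78 kip·ft.

φM_n ≈ 465 kip·ft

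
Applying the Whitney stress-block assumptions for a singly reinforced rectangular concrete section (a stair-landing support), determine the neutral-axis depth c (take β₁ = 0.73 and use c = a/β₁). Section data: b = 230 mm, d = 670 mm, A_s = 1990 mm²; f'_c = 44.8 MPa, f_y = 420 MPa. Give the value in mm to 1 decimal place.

c ≈ 130.7 mm

T = A_s f_y = 1990 × 420 = 835800 N = 835.8 kN.
Setting C = 0.85 f'_c a b equal to T: a = 835800/(0.85 × 44.8 × 230) = 95.428 mm.
With β₁ = 0.73, c = a/β₁ = 95.428/0.73 = 130.7 mm.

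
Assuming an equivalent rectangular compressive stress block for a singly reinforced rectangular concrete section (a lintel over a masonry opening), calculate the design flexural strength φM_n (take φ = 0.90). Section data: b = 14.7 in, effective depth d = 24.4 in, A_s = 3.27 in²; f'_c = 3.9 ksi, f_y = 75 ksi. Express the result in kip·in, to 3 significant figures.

T = A_s f_y = 3.27 × 75 = 245.25 kips.
a = T/(0.85 f'_c b) = 245.25/(0.85 × 3.9 × 14.7) = 5.033 in.
M_n = T(d − a/2) = 245.25 × (24.4 − 2.5165) = 5366.9 kip·in.
φM_n = 0.90 × 5366.9 = 4830.2 kip·in.

φM_n ≈ 4830 kip·in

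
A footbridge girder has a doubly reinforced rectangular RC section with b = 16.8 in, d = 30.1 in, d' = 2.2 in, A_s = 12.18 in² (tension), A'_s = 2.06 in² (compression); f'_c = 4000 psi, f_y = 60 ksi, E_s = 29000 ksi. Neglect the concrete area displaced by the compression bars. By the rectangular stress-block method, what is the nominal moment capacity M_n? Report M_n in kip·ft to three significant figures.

M_n ≈ 1540 kip·ft

Assume both steels yield.
a = (A_s − A'_s) f_y/(0.85 f'_c b) = (12.18 − 2.06) × 60/(0.85 × 4 × 16.8) = 10.630 in.
c = a/β₁ = 10.630/0.85 = 12.506 in; ε'_s = 0.003(c − d')/c = 0.0025 ≥ ε_y = 0.0021, so the compression steel yields.
M_n = (A_s − A'_s) f_y (d − a/2) + A'_s f_y (d − d') = 607.2 × (30.1 − 5.315) + 123.6 × (30.1 − 2.2) = 15049.5 + 3448.4 = 18497.9 kip·in = 18497.9/12 = 1541.49 kip·ft.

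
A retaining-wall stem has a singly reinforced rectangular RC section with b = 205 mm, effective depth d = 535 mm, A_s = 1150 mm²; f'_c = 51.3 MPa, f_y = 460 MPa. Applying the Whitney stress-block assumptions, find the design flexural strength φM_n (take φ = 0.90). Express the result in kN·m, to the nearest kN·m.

T = A_s f_y = 1150 × 460 = 529000 N = 529 kN.
From C = T: a = T/(0.85 f'_c b) = 529000/(0.85 × 51.3 × 205) = 59.18 mm.
M_n = T(d − a/2) = 529 kN × (535 − 29.59) mm = 267.36 kN·m.
φM_n = 0.90 × 267.36 = 240.62 kN·m.

φM_n ≈ 241 kN·m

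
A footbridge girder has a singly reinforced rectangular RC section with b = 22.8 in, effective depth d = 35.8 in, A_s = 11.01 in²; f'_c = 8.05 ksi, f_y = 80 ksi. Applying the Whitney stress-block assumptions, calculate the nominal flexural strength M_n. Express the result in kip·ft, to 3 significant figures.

T = A_s f_y = 11.01 × 80 = 880.8 kips.
a = T/(0.85 f'_c b) = 880.8/(0.85 × 8.05 × 22.8) = 5.646 in.
M_n = T(d − a/2) = 880.8 × (35.8 − 2.823) = 29046.1 kip·in = 29046.1/12 = 2420.51 kip·ft.

M_n ≈ 2420 kip·ft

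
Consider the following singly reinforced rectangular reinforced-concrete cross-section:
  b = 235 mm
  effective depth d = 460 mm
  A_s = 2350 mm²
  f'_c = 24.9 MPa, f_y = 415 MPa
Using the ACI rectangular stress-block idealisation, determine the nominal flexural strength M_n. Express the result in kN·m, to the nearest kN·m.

T = A_s f_y = 2350 × 415 = 975250 N = 975.25 kN.
From C = T: a = T/(0.85 f'_c b) = 975250/(0.85 × 24.9 × 235) = 196.08 mm.
M_n = T(d − a/2) = 975.25 kN × (460 − 98.04) mm = 353.00 kN·m.

M_n ≈ 353 kN·m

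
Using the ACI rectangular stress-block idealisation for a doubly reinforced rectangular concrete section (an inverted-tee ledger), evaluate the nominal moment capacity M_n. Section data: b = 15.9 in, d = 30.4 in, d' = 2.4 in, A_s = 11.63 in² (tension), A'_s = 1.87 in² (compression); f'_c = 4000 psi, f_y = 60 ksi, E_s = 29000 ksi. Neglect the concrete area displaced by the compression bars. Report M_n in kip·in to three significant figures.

M_n ≈ 17800 kip·in

Assume both steels yield.
a = (A_s − A'_s) f_y/(0.85 f'_c b) = (11.63 − 1.87) × 60/(0.85 × 4 × 15.9) = 10.832 in.
c = a/β₁ = 10.832/0.85 = 12.744 in; ε'_s = 0.003(c − d')/c = 0.0024 ≥ ε_y = 0.0021, so the compression steel yields.
M_n = (A_s − A'_s) f_y (d − a/2) + A'_s f_y (d − d') = 585.6 × (30.4 − 5.416) + 112.2 × (30.4 − 2.4) = 14630.6 + 3141.6 = 17772.2 kip·in.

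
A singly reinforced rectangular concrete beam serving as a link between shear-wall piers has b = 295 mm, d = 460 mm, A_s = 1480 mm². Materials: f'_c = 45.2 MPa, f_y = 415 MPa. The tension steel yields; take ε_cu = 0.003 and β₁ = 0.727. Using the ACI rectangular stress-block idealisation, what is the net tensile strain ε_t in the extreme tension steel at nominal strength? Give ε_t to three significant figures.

ε_t ≈ 0.0155

a = A_s f_y/(0.85 f'_c b) = 54.19 mm.
β₁ = 0.727, so c = a/β₁ = 54.19/0.727 = 74.54 mm.
From the linear strain diagram with ε_cu = 0.003: ε_t = 0.003 (d − c)/c = 0.003 × (460 − 74.54)/74.54 = 0.0155.
Since ε_t ≥ 0.005, the section is tension-controlled.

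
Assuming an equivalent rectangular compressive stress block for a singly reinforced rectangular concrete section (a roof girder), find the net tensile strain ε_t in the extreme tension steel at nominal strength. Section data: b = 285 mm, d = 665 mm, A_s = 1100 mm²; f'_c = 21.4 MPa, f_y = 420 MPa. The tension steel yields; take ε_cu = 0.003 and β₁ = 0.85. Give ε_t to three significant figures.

a = A_s f_y/(0.85 f'_c b) = 89.12 mm.
β₁ = 0.85, so c = a/β₁ = 89.12/0.85 = 104.85 mm.
From the linear strain diagram with ε_cu = 0.003: ε_t = 0.003 (d − c)/c = 0.003 × (665 − 104.85)/104.85 = 0.0160.
Since ε_t ≥ 0.005, the section is tension-controlled.

ε_t ≈ 0.0160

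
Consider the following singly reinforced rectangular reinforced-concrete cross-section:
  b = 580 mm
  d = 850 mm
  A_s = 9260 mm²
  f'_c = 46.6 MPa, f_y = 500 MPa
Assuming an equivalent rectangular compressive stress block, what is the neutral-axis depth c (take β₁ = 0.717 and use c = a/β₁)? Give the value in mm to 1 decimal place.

T = A_s f_y = 9260 × 500 = 4630000 N = 4630 kN.
Setting C = 0.85 f'_c a b equal to T: a = 4630000/(0.85 × 46.6 × 580) = 201.534 mm.
With β₁ = 0.717, c = a/β₁ = 201.534/0.717 = 281.1 mm.

c ≈ 281.1 mm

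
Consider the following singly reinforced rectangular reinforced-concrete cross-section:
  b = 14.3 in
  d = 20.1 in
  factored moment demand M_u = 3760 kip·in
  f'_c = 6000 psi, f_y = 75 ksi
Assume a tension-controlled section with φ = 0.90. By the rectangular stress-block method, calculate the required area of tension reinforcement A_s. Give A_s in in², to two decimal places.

M_n = M_u/φ = 3760/0.90 = 4177.78 kip·in.
From M_n = 0.85 f'_c a b (d − a/2):
a = d − √(d² − 2M_n/(0.85 f'_c b)) = 20.1 − √(20.1² − 2 × 4177.78/(0.85 × 6 × 14.3)) = 3.087 in.
A_s = 0.85 f'_c a b / f_y = 0.85 × 6 × 3.087 × 14.3 / 75 = 3.002 in².

A_s ≈ 3.00 in²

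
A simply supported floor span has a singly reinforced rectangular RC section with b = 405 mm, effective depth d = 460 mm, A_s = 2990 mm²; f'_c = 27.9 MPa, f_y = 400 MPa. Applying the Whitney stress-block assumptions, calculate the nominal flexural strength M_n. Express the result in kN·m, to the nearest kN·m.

T = A_s f_y = 2990 × 400 = 1196000 N = 1196 kN.
From C = T: a = T/(0.85 f'_c b) = 1196000/(0.85 × 27.9 × 405) = 124.52 mm.
M_n = T(d − a/2) = 1196 kN × (460 − 62.26) mm = 475.70 kN·m.

M_n ≈ 476 kN·m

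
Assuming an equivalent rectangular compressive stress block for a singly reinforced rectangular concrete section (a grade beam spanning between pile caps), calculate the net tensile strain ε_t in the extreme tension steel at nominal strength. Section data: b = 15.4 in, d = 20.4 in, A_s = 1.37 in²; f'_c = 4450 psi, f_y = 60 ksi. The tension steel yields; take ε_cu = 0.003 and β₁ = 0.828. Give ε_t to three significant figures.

a = A_s f_y/(0.85 f'_c b) = 1.411 in.
β₁ = 0.828, so c = a/β₁ = 1.411/0.828 = 1.704 in.
From the linear strain diagram with ε_cu = 0.003: ε_t = 0.003 (d − c)/c = 0.003 × (20.4 − 1.704)/1.704 = 0.0329.
Since ε_t ≥ 0.005, the section is tension-controlled.

ε_t ≈ 0.0329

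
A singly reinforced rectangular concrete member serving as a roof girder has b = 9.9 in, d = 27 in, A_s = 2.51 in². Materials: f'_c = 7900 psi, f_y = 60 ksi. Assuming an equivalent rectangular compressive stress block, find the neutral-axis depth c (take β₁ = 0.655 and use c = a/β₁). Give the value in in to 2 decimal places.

c ≈ 3.46 in

T = A_s f_y = 2.51 × 60 = 150.6 kips.
a = T/(0.85 f'_c b) = 150.6/(0.85 × 7.9 × 9.9) = 2.2654 in.
With β₁ = 0.655, c = a/β₁ = 2.2654/0.655 = 3.46 in.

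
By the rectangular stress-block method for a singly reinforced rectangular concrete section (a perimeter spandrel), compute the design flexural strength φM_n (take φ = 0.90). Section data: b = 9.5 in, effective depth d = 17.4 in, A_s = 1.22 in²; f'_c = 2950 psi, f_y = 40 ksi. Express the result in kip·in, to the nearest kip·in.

φM_n ≈ 719 kip·in

T = A_s f_y = 1.22 × 40 = 48.8 kips.
a = T/(0.85 f'_c b) = 48.8/(0.85 × 2.95 × 9.5) = 2.049 in.
M_n = T(d − a/2) = 48.8 × (17.4 − 1.0245) = 799.1 kip·in.
φM_n = 0.90 × 799.1 = 719.2 kip·in.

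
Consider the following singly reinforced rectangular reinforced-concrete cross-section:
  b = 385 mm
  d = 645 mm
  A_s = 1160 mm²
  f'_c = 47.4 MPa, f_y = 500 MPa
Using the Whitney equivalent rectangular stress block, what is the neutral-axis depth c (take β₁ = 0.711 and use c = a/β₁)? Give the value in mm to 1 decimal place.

c ≈ 52.6 mm

T = A_s f_y = 1160 × 500 = 580000 N = 580 kN.
Setting C = 0.85 f'_c a b equal to T: a = 580000/(0.85 × 47.4 × 385) = 37.391 mm.
With β₁ = 0.711, c = a/β₁ = 37.391/0.711 = 52.6 mm.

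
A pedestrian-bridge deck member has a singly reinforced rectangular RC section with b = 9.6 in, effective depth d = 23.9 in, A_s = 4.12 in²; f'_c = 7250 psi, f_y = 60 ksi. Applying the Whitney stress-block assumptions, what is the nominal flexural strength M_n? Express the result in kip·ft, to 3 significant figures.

T = A_s f_y = 4.12 × 60 = 247.2 kips.
a = T/(0.85 f'_c b) = 247.2/(0.85 × 7.25 × 9.6) = 4.178 in.
M_n = T(d − a/2) = 247.2 × (23.9 − 2.089) = 5391.7 kip·in = 5391.7/12 = 449.31 kip·ft.

M_n ≈ 449 kip·ft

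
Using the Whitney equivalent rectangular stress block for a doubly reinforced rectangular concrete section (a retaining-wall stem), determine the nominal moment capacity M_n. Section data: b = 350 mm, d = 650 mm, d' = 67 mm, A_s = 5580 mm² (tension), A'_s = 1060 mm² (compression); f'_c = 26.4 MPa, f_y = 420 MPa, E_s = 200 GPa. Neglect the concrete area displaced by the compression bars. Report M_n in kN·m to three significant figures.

Assume both tension and compression steel yield.
Net tension couple steel: A_s − A'_s = 4520 mm².
a = (A_s − A'_s) f_y / (0.85 f'_c b) = 1898400/(0.85 × 26.4 × 350) = 241.71 mm.
c = a/β₁ = 241.71/0.85 = 284.36 mm; ε'_s = 0.003(c − d')/c = 0.0023 ≥ f_y/E_s = 0.0021, so compression steel does yield.
M_n = (A_s − A'_s) f_y (d − a/2) + A'_s f_y (d − d') = [1898400 × (650 − 120.855) + 445200 × (650 − 67)] × 10⁻⁶ = 1004.53 + 259.55 = 1264.08 kN·m.

M_n ≈ 1260 kN·m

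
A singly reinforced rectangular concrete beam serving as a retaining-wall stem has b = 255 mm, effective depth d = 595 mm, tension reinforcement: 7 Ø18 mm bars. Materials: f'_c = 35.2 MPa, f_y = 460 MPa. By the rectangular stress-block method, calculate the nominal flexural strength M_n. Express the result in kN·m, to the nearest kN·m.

A_s = 7 × 254 = 1778 mm².
T = A_s f_y = 1778 × 460 = 817880 N = 817.88 kN.
From C = T: a = T/(0.85 f'_c b) = 817880/(0.85 × 35.2 × 255) = 107.20 mm.
M_n = T(d − a/2) = 817.88 kN × (595 − 53.6) mm = 442.80 kN·m.

M_n ≈ 443 kN·m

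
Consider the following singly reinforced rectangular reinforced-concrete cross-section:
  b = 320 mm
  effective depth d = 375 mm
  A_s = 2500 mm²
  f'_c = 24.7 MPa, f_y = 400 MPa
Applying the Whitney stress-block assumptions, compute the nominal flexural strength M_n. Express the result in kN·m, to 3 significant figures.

T = A_s f_y = 2500 × 400 = 1000000 N = 1000 kN.
From C = T: a = T/(0.85 f'_c b) = 1000000/(0.85 × 24.7 × 320) = 148.84 mm.
M_n = T(d − a/2) = 1000 kN × (375 − 74.42) mm = 300.58 kN·m.

M_n ≈ 301 kN·m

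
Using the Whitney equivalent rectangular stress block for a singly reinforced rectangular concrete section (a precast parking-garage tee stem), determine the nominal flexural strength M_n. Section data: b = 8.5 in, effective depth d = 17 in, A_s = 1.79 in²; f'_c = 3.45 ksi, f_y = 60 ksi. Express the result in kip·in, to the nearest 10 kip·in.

T = A_s f_y = 1.79 × 60 = 107.4 kips.
a = T/(0.85 f'_c b) = 107.4/(0.85 × 3.45 × 8.5) = 4.309 in.
M_n = T(d − a/2) = 107.4 × (17 − 2.1545) = 1594.4 kip·in.

M_n ≈ 1590 kip·in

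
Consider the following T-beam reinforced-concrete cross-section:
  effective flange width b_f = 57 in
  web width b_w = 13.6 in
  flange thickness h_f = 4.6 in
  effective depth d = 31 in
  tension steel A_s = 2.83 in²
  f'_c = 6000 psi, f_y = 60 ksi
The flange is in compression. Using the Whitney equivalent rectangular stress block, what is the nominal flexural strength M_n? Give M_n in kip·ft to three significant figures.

M_n ≈ 435 kip·ft

Tension: T = A_s f_y = 2.83 × 60 = 169.8 kips.
Try a within the flange: a = T/(0.85 f'_c b_f) = 169.8/(0.85 × 6 × 57) = 0.584 in.
Since a = 0.584 ≤ h_f = 4.6 in, the stress block lies entirely in the flange; analyse as a rectangular beam of width b_f.
M_n = T(d − a/2) = 169.8 × (31 − 0.292) = 5214.2 kip·in.
M_n = 5214.2/12 = 434.52 kip·ft.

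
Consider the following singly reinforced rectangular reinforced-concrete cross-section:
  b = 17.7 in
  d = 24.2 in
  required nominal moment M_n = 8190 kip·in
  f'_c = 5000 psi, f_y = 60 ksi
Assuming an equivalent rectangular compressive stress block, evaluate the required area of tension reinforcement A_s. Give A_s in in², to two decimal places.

From M_n = 0.85 f'_c a b (d − a/2):
a = d − √(d² − 2M_n/(0.85 f'_c b)) = 24.2 − √(24.2² − 2 × 8190/(0.85 × 5 × 17.7)) = 5.019 in.
A_s = 0.85 f'_c a b / f_y = 0.85 × 5 × 5.019 × 17.7 / 60 = 6.293 in².

A_s ≈ 6.29 in²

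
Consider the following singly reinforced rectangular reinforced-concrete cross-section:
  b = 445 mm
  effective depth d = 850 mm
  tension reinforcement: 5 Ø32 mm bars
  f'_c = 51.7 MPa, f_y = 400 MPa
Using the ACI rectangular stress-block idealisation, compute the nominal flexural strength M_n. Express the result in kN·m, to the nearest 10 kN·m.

A_s = 5 × 804 = 4020 mm².
T = A_s f_y = 4020 × 400 = 1608000 N = 1608 kN.
From C = T: a = T/(0.85 f'_c b) = 1608000/(0.85 × 51.7 × 445) = 82.23 mm.
M_n = T(d − a/2) = 1608 kN × (850 − 41.115) mm = 1300.69 kN·m.

M_n ≈ 1300 kN·m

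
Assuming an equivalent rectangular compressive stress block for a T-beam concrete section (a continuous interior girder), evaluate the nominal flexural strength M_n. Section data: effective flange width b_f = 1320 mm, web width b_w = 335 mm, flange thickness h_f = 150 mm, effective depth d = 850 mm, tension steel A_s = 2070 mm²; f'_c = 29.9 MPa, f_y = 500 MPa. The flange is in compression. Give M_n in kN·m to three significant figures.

Tension: T = A_s f_y = 2070 × 500 = 1035000 N.
Try a within the flange: a = T/(0.85 f'_c b_f) = 1035000/(0.85 × 29.9 × 1320) = 30.85 mm.
Since a = 30.85 ≤ h_f = 150 mm, the stress block lies entirely in the flange; analyse as a rectangular beam of width b_f.
M_n = T(d − a/2) = 1035000 × (850 − 15.425) = 863.79 × 10⁶ N·mm.
M_n = 863.79 kN·m.

M_n ≈ 864 kN·m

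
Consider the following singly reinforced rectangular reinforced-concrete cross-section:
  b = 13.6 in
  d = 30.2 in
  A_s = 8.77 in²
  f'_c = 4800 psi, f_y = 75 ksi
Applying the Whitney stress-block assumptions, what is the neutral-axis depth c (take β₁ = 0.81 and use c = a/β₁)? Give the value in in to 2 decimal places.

c ≈ 14.63 in

T = A_s f_y = 8.77 × 75 = 657.75 kips.
a = T/(0.85 f'_c b) = 657.75/(0.85 × 4.8 × 13.6) = 11.8539 in.
With β₁ = 0.81, c = a/β₁ = 11.8539/0.81 = 14.63 in.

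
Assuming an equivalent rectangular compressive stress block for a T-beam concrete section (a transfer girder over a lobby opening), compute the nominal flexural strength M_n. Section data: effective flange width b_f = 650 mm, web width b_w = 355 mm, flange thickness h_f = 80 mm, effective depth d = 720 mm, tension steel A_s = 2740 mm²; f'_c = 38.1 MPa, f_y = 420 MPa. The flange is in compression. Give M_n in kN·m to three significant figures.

M_n ≈ 797 kN·m

Tension: T = A_s f_y = 2740 × 420 = 1150800 N.
Try a within the flange: a = T/(0.85 f'_c b_f) = 1150800/(0.85 × 38.1 × 650) = 54.67 mm.
Since a = 54.67 ≤ h_f = 80 mm, the stress block lies entirely in the flange; analyse as a rectangular beam of width b_f.
M_n = T(d − a/2) = 1150800 × (720 − 27.335) = 797.12 × 10⁶ N·mm.
M_n = 797.12 kN·m.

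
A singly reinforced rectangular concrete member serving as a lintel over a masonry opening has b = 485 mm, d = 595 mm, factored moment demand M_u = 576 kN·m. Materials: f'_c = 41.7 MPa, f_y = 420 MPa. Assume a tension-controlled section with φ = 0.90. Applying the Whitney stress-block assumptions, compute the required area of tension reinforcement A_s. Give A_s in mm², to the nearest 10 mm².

A_s ≈ 2710 mm²

M_n = M_u/φ = 576/0.90 = 640 kN·m.
With M_n = 0.85 f'_c a b (d − a/2), solve the quadratic for a:
a = d − √(d² − 2M_n/(0.85 f'_c b)) = 595 − √(595² − 2 × 640×10⁶/(0.85 × 41.7 × 485)) = 66.26 mm.
A_s = 0.85 f'_c a b / f_y = 0.85 × 41.7 × 66.26 × 485 / 420 = 2712.1 mm².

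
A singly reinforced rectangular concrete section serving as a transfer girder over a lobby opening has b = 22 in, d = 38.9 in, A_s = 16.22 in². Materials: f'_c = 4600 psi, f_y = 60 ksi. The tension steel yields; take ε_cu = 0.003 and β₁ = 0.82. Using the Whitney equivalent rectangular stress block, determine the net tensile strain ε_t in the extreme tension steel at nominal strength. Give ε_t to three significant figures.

ε_t ≈ 0.00546

a = A_s f_y/(0.85 f'_c b) = 11.314 in.
β₁ = 0.82, so c = a/β₁ = 11.314/0.82 = 13.798 in.
From the linear strain diagram with ε_cu = 0.003: ε_t = 0.003 (d − c)/c = 0.003 × (38.9 − 13.798)/13.798 = 0.00546.
Since ε_t ≥ 0.005, the section is tension-controlled.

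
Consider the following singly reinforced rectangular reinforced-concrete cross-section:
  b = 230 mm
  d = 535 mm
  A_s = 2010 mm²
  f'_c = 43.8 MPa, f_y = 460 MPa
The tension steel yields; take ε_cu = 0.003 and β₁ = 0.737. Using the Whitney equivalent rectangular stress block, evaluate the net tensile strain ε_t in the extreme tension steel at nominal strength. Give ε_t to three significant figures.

a = A_s f_y/(0.85 f'_c b) = 107.98 mm.
β₁ = 0.737, so c = a/β₁ = 107.98/0.737 = 146.51 mm.
From the linear strain diagram with ε_cu = 0.003: ε_t = 0.003 (d − c)/c = 0.003 × (535 − 146.51)/146.51 = 0.00795.
Since ε_t ≥ 0.005, the section is tension-controlled.

ε_t ≈ 0.00795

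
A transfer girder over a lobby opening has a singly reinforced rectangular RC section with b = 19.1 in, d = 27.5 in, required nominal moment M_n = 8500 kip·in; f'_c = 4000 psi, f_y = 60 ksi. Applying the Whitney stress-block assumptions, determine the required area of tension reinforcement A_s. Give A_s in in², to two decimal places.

From M_n = 0.85 f'_c a b (d − a/2):
a = d − √(d² − 2M_n/(0.85 f'_c b)) = 27.5 − √(27.5² − 2 × 8500/(0.85 × 4 × 19.1)) = 5.263 in.
A_s = 0.85 f'_c a b / f_y = 0.85 × 4 × 5.263 × 19.1 / 60 = 5.696 in².

A_s ≈ 5.70 in²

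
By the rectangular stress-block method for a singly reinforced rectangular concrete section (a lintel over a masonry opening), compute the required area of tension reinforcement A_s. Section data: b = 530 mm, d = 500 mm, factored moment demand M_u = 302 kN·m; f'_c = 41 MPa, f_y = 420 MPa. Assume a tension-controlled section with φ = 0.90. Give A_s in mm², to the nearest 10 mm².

M_n = M_u/φ = 302/0.90 = 335.556 kN·m.
With M_n = 0.85 f'_c a b (d − a/2), solve the quadratic for a:
a = d − √(d² − 2M_n/(0.85 f'_c b)) = 500 − √(500² − 2 × 335.556×10⁶/(0.85 × 41 × 530)) = 37.76 mm.
A_s = 0.85 f'_c a b / f_y = 0.85 × 41 × 37.76 × 530 / 420 = 1660.6 mm².

A_s ≈ 1660 mm²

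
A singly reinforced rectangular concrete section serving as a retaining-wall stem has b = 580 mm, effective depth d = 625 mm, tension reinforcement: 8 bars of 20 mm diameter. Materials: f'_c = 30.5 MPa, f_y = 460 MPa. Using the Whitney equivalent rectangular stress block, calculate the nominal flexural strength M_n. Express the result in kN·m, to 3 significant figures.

M_n ≈ 678 kN·m

A_s = 8 × 314 = 2512 mm².
T = A_s f_y = 2512 × 460 = 1155520 N = 1155.52 kN.
From C = T: a = T/(0.85 f'_c b) = 1155520/(0.85 × 30.5 × 580) = 76.85 mm.
M_n = T(d − a/2) = 1155.52 kN × (625 − 38.425) mm = 677.80 kN·m.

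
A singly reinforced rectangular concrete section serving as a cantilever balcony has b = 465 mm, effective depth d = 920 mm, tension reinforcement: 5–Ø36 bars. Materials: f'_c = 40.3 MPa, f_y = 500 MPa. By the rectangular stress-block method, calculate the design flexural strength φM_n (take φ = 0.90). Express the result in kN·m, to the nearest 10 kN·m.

φM_n ≈ 1920 kN·m

A_s = 5 × 1018 = 5090 mm².
T = A_s f_y = 5090 × 500 = 2545000 N = 2545 kN.
From C = T: a = T/(0.85 f'_c b) = 2545000/(0.85 × 40.3 × 465) = 159.78 mm.
M_n = T(d − a/2) = 2545 kN × (920 − 79.89) mm = 2138.08 kN·m.
φM_n = 0.90 × 2138.08 = 1924.27 kN·m.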